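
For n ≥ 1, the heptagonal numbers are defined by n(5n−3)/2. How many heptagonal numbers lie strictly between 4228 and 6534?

The n-th heptagonal number is n(5n−3)/2.
Smallest index with value > 4228: n = 42 (giving 4347).
Largest index with value < 6534: n = 51 (giving 6426).
Indices 42 through 51: 10 terms.

10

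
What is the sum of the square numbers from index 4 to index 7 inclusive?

Σ_{i=4}^{7} i² = 140 − 14 = 126.

126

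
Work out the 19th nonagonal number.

The 19th nonagonal number is n(7n−5)/2 with n = 19.
19·(7·19 − 5)/2 = 19·128/2 = 19·64 = 1216.

1216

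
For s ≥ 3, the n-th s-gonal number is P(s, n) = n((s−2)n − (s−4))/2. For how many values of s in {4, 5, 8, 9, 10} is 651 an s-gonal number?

2

s = 4: P(4, 25) = 625 and P(4, 26) = 676; 651 is not s-gonal.
s = 5: P(5, 21) = 651. ✓
s = 8: P(8, 15) = 645 and P(8, 16) = 736; 651 is not s-gonal.
s = 9: P(9, 14) = 651. ✓
s = 10: P(10, 13) = 637 and P(10, 14) = 742; 651 is not s-gonal.
Hits: s ∈ {5, 9} → 2.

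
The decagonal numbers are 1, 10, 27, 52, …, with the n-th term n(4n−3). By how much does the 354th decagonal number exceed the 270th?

354·(4·354 − 3) = 500202 and 270·(4·270 − 3) = 290790.
Difference: 500202 − 290790 = 209412.

209412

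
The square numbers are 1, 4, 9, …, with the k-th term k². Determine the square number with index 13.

169

13² = 169.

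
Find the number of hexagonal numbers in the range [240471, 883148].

The n-th hexagonal number is n(2n−1).
Smallest index with value ≥ 240471: n = 347 (giving 240471).
Largest index with value ≤ 883148: n = 664 (giving 881128).
Indices 347 through 664: 318 terms.

318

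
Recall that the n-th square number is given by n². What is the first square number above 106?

121

Solve n² > 106 for integer n.
The largest n with value ≤ 106 is 10 (since 100 ≤ 106 < 121), so the first above is n = 11, value 121.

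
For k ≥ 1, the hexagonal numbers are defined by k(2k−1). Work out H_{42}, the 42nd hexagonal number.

42·(2·42 − 1) = 42·83 = 3486.

3486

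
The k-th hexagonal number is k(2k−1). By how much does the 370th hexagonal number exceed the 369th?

1477

Consecutive hexagonal numbers differ by 4n − 3: here 4·370 − 3 = 1477.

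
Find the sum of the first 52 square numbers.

Σ_{i=1}^{52} i² = 52·53·105/6 = 48230.

48230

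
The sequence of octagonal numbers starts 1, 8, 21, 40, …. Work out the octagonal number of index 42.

The 42nd octagonal number is n(3n−2) with n = 42.
42·(3·42 − 2) = 42·124 = 5208.

5208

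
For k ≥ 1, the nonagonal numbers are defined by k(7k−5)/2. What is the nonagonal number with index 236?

236·(7·236 − 5)/2 = 236·1647/2 = 194346.

194346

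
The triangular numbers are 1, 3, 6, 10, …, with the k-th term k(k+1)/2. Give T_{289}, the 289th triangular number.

289·290/2 = 83810/2 = 41905.

41905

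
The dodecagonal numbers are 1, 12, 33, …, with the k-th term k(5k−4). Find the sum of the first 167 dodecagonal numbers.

Σ i(5i−4) = 5Σi² − 4Σi over i = 1..167.
Σi = 14028 and Σi² = 1566460.
5·1566460 − 4·14028 = 7776188.

7776188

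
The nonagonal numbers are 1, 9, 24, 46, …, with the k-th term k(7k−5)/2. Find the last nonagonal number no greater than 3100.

3075

Solve n(7n−5)/2 ≤ 3100 for integer n.
n = 30 gives 3075 ≤ 3100, while n = 31 gives 3286 > 3100; so the answer is 3075.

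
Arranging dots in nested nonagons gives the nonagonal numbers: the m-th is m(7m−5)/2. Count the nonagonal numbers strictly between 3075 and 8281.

18

The n-th nonagonal number is n(7n−5)/2.
Smallest index with value > 3075: n = 31 (giving 3286).
Largest index with value < 8281: n = 48 (giving 7944).
Indices 31 through 48: 18 terms.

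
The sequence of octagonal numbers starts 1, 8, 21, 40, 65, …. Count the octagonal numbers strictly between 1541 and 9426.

The n-th octagonal number is n(3n−2).
Smallest index with value > 1541: n = 24 (giving 1680).
Largest index with value < 9426: n = 56 (giving 9296).
Indices 24 through 56: 33 terms.

33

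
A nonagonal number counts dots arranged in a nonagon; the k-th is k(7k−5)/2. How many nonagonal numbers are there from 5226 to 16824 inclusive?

The n-th nonagonal number is n(7n−5)/2.
Smallest index with value ≥ 5226: n = 39 (giving 5226).
Largest index with value ≤ 16824: n = 69 (giving 16491).
Indices 39 through 69: 31 terms.

31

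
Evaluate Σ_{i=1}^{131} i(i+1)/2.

Σ i(i+1)/2 = (Σi² + Σi) / 2 over i = 1..131.
Σi = 8646 and Σi² = 757966.
(1·757966 + 1·8646) / 2 = 766612/2 = 383306.

383306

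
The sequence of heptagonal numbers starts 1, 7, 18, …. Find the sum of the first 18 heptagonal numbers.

Σ i(5i−3)/2 = (5Σi² − 3Σi) / 2 over i = 1..18.
Σi = 171 and Σi² = 2109.
(5·2109 − 3·171) / 2 = 10032/2 = 5016.

5016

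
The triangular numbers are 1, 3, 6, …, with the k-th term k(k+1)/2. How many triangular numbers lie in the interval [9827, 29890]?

The n-th triangular number is n(n+1)/2.
Smallest index with value ≥ 9827: n = 140 (giving 9870).
Largest index with value ≤ 29890: n = 244 (giving 29890).
Indices 140 through 244: 105 terms.

105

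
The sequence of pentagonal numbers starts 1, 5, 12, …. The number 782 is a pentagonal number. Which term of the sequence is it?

23

Set n(3n−1)/2 = 782, giving 3n² − n − 1564 = 0.
The discriminant is 1 + 24·782 = 18769, and √18769 = 137.
So n = (1 + 137) / 6 = 138/6 = 23.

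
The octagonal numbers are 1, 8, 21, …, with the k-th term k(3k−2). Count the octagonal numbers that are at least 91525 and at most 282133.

133

The n-th octagonal number is n(3n−2).
Smallest index with value ≥ 91525: n = 175 (giving 91525).
Largest index with value ≤ 282133: n = 307 (giving 282133).
Indices 175 through 307: 133 terms.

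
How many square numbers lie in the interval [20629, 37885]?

The n-th square number is n².
Smallest index with value ≥ 20629: n = 144 (giving 20736).
Largest index with value ≤ 37885: n = 194 (giving 37636).
Indices 144 through 194: 51 terms.

51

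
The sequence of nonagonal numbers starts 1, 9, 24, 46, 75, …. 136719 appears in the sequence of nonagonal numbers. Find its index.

198

Set n(7n−5)/2 = 136719, giving 7n² − 5n − 273438 = 0.
The discriminant is 25 + 56·136719 = 7656289, and √7656289 = 2767.
So n = (5 + 2767) / 14 = 2772/14 = 198.
Check: 198·(7·198 − 5)/2 = 136719. ✓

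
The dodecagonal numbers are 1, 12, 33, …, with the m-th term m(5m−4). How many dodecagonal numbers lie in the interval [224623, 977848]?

The n-th dodecagonal number is n(5n−4).
Smallest index with value ≥ 224623: n = 213 (giving 225993).
Largest index with value ≤ 977848: n = 442 (giving 975052).
Indices 213 through 442: 230 terms.

230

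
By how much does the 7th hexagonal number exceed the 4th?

7·(2·7 − 1) = 91 and 4·(2·4 − 1) = 28.
Difference: 91 − 28 = 63.

63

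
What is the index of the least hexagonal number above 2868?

39

Solve n(2n−1) > 2868 for integer n.
The largest n with value ≤ 2868 is 38 (since 2850 ≤ 2868 < 3003), so the first above is n = 39, value 3003.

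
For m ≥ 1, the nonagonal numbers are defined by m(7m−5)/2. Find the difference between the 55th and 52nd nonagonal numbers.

1116

55·(7·55 − 5)/2 = 10450 and 52·(7·52 − 5)/2 = 9334.
Difference: 10450 − 9334 = 1116.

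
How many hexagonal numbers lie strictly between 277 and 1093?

The n-th hexagonal number is n(2n−1).
Smallest index with value > 277: n = 13 (giving 325).
Largest index with value < 1093: n = 23 (giving 1035).
Indices 13 through 23: 11 terms.

11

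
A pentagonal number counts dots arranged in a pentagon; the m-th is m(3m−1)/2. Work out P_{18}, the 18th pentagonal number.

477

The 18th pentagonal number is n(3n−1)/2 with n = 18.
18·(3·18 − 1)/2 = 18·53/2 = 477.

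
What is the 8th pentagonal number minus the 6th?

41

8·(3·8 − 1)/2 = 92 and 6·(3·6 − 1)/2 = 51.
Difference: 92 − 51 = 41.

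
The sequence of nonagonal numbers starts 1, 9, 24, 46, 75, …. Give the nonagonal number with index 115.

46000

The 115th nonagonal number is n(7n−5)/2 with n = 115.
115·(7·115 − 5)/2 = 115·800/2 = 115·400 = 46000.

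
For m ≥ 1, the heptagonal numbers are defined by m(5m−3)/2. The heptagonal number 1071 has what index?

Set n(5n−3)/2 = 1071, giving 5n² − 3n − 2142 = 0.
The discriminant is 9 + 40·1071 = 42849, and √42849 = 207.
So n = (3 + 207) / 10 = 210/10 = 21.

21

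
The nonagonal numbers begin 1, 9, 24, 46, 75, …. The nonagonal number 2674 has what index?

28

Set n(7n−5)/2 = 2674, giving 7n² − 5n − 5348 = 0.
So n = (5 + 387) / 14 = 392/14 = 28.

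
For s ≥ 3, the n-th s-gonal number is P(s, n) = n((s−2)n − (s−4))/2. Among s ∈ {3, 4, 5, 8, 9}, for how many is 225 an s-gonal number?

2

s = 3: P(3, 20) = 210 and P(3, 21) = 231; 225 is not s-gonal.
s = 4: P(4, 15) = 225. ✓
s = 5: P(5, 12) = 210 and P(5, 13) = 247; 225 is not s-gonal.
s = 8: P(8, 9) = 225. ✓
s = 9: P(9, 8) = 204 and P(9, 9) = 261; 225 is not s-gonal.
Hits: s ∈ {4, 8} → 2.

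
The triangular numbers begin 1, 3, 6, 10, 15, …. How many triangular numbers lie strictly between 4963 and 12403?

57

The n-th triangular number is n(n+1)/2.
Smallest index with value > 4963: n = 100 (giving 5050).
Largest index with value < 12403: n = 156 (giving 12246).
Indices 100 through 156: 57 terms.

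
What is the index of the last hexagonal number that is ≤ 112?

Solve n(2n−1) ≤ 112 for integer n.
n = 7 gives 91 ≤ 112, while n = 8 gives 120 > 112; so the answer is index 7.

7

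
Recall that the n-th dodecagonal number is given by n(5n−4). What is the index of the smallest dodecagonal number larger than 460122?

304

Solve n(5n−4) > 460122 for integer n.
The largest n with value ≤ 460122 is 303 (since 457833 ≤ 460122 < 460864), so the first above is n = 304, value 460864.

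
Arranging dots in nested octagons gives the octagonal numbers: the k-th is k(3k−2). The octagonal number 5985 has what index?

45

Set n(3n−2) = 5985, giving 3n² − 2n − 5985 = 0.
The discriminant is 4 + 12·5985 = 71824, and √71824 = 268.
So n = (2 + 268) / 6 = 270/6 = 45.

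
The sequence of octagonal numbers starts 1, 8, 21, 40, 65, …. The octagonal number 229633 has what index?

Set n(3n−2) = 229633, giving 3n² − 2n − 229633 = 0.
The discriminant is 4 + 12·229633 = 2755600, and √2755600 = 1660.
So n = (2 + 1660) / 6 = 1662/6 = 277.
Check: 277·(3·277 − 2) = 229633. ✓

277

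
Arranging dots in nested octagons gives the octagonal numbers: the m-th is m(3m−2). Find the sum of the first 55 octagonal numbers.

167860

Σ i(3i−2) = 3Σi² − 2Σi over i = 1..55.
Σi = 1540 and Σi² = 56980.
3·56980 − 2·1540 = 167860.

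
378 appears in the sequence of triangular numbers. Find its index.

27

Set n(n+1)/2 = 378, giving n² + n − 756 = 0.
The discriminant is 1 + 8·378 = 3025, and √3025 = 55.
So n = (-1 + 55) / 2 = 54/2 = 27.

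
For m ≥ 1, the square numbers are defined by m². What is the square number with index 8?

64

The 8th square number is n² with n = 8.
8² = 64.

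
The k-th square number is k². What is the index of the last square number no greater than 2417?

49

Solve n² ≤ 2417 for integer n.
n = 49 gives 2401 ≤ 2417, while n = 50 gives 2500 > 2417; so the answer is index 49.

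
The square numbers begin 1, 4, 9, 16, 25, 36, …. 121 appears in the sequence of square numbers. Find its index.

We need n² = 121, so n = √121 = 11.
Check: 11² = 121. ✓

11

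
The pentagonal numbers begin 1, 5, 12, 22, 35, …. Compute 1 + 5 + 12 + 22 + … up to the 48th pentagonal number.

Σ i(3i−1)/2 = (3Σi² − Σi) / 2 over i = 1..48.
Σi = 1176 and Σi² = 38024.
(3·38024 − 1·1176) / 2 = 112896/2 = 56448.

56448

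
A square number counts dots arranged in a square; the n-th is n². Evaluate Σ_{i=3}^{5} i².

Σ_{i=3}^{5} i² = 55 − 5 = 50.

50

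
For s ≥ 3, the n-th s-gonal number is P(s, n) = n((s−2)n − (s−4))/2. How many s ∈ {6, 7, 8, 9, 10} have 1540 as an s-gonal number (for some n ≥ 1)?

s = 6: P(6, 28) = 1540. ✓
s = 7: P(7, 25) = 1525 and P(7, 26) = 1651; 1540 is not s-gonal.
s = 8: P(8, 22) = 1408 and P(8, 23) = 1541; 1540 is not s-gonal.
s = 9: P(9, 21) = 1491 and P(9, 22) = 1639; 1540 is not s-gonal.
s = 10: P(10, 20) = 1540. ✓
Hits: s ∈ {6, 10} → 2.

2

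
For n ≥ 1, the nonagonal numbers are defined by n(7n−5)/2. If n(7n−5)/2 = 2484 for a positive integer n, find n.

27

Set n(7n−5)/2 = 2484, giving 7n² − 5n − 4968 = 0.
The discriminant is 25 + 56·2484 = 139129, and √139129 = 373.
So n = (5 + 373) / 14 = 378/14 = 27.
Check: 27·(7·27 − 5)/2 = 2484. ✓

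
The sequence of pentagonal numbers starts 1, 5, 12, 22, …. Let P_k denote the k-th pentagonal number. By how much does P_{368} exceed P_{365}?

3297

368·(3·368 − 1)/2 = 202952 and 365·(3·365 − 1)/2 = 199655.
Difference: 202952 − 199655 = 3297.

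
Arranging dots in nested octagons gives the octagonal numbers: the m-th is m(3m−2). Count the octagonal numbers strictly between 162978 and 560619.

199

The n-th octagonal number is n(3n−2).
Smallest index with value > 162978: n = 234 (giving 163800).
Largest index with value < 560619: n = 432 (giving 559008).
Indices 234 through 432: 199 terms.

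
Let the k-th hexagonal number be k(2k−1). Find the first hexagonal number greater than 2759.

Solve n(2n−1) > 2759 for integer n.
The largest n with value ≤ 2759 is 37 (since 2701 ≤ 2759 < 2850), so the first above is n = 38, value 2850.

2850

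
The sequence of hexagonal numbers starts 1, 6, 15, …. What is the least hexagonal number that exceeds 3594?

Solve n(2n−1) > 3594 for integer n.
The largest n with value ≤ 3594 is 42 (since 3486 ≤ 3594 < 3655), so the first above is n = 43, value 3655.

3655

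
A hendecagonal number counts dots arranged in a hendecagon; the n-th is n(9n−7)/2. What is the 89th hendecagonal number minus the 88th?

793

Consecutive hendecagonal numbers differ by 9n − 8: here 9·89 − 8 = 793.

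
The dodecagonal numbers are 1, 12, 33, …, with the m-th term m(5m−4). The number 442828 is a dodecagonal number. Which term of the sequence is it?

298

Set n(5n−4) = 442828, giving 5n² − 4n − 442828 = 0.
The discriminant is 16 + 20·442828 = 8856576, and √8856576 = 2976.
So n = (4 + 2976) / 10 = 2980/10 = 298.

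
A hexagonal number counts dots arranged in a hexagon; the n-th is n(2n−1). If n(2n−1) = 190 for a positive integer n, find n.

10

Set n(2n−1) = 190, giving 2n² − n − 190 = 0.
The discriminant is 1 + 8·190 = 1521, and √1521 = 39.
So n = (1 + 39) / 4 = 40/4 = 10.
Check: 10·(2·10 − 1) = 190. ✓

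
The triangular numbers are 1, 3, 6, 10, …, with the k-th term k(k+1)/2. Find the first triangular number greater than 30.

Solve n(n+1)/2 > 30 for integer n.
The largest n with value ≤ 30 is 7 (since 28 ≤ 30 < 36), so the first above is n = 8, value 36.

36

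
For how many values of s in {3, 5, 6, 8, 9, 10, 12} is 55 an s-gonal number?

1

s = 3: P(3, 10) = 55. ✓
s = 5: P(5, 6) = 51 and P(5, 7) = 70; 55 is not s-gonal.
s = 6: P(6, 5) = 45 and P(6, 6) = 66; 55 is not s-gonal.
s = 8: P(8, 4) = 40 and P(8, 5) = 65; 55 is not s-gonal.
s = 9: P(9, 4) = 46 and P(9, 5) = 75; 55 is not s-gonal.
s = 10: P(10, 4) = 52 and P(10, 5) = 85; 55 is not s-gonal.
s = 12: P(12, 3) = 33 and P(12, 4) = 64; 55 is not s-gonal.
Hits: s ∈ {3} → 1.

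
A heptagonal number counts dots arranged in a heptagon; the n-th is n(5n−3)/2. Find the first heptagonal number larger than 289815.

290191

Solve n(5n−3)/2 > 289815 for integer n.
The largest n with value ≤ 289815 is 340 (since 288490 ≤ 289815 < 290191), so the first above is n = 341, value 290191.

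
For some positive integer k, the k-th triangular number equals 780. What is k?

Set n(n+1)/2 = 780, giving n² + n − 1560 = 0.
So n = (-1 + 79) / 2 = 78/2 = 39.
Check: 39·40/2 = 780. ✓

39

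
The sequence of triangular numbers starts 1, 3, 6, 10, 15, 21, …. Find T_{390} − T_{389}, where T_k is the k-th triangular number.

390

Consecutive triangular numbers differ by n: T_{390} − T_{389} = 390.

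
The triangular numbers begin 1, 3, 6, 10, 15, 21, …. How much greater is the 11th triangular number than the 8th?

30

11·12/2 = 66 and 8·9/2 = 36.
Difference: 66 − 36 = 30.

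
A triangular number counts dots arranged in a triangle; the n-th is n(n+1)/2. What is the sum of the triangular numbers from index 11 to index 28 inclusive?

3840

Σ i(i+1)/2 = (Σi² + Σi) / 2 over i = 11..28.
Σi = 406 − 55 = 351 and Σi² = 7714 − 385 = 7329.
(1·7329 + 1·351) / 2 = 7680/2 = 3840.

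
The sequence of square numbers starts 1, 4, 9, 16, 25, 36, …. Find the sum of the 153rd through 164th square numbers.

Σ_{i=153}^{164} i² = 1483790 − 1182180 = 301610.

301610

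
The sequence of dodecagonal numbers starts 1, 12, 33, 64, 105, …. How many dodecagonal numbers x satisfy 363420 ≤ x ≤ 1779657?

328

The n-th dodecagonal number is n(5n−4).
Smallest index with value ≥ 363420: n = 270 (giving 363420).
Largest index with value ≤ 1779657: n = 597 (giving 1779657).
Indices 270 through 597: 328 terms.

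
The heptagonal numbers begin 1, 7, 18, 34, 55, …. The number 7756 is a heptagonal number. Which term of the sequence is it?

Set n(5n−3)/2 = 7756, giving 5n² − 3n − 15512 = 0.
The discriminant is 9 + 40·7756 = 310249, and √310249 = 557.
So n = (3 + 557) / 10 = 560/10 = 56.

56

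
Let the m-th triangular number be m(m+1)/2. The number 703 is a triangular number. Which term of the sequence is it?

Set n(n+1)/2 = 703, giving n² + n − 1406 = 0.
The discriminant is 1 + 8·703 = 5625, and √5625 = 75.
So n = (-1 + 75) / 2 = 74/2 = 37.
Check: 37·38/2 = 703. ✓

37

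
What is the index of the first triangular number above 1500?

Solve n(n+1)/2 > 1500 for integer n.
The largest n with value ≤ 1500 is 54 (since 1485 ≤ 1500 < 1540), so the first above is n = 55, value 1540.

55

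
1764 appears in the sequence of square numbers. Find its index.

We need n² = 1764, so n = √1764 = 42.

42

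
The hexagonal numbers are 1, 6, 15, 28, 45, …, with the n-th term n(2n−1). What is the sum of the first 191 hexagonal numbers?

4663456

Σ i(2i−1) = 2Σi² − Σi over i = 1..191.
Σi = 18336 and Σi² = 2340896.
2·2340896 − 1·18336 = 4663456.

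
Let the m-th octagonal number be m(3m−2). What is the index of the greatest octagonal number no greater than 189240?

Solve n(3n−2) ≤ 189240 for integer n.
n = 251 gives 188501 ≤ 189240, while n = 252 gives 190008 > 189240; so the answer is index 251.

251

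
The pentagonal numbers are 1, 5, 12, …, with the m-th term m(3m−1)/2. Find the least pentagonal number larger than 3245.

Solve n(3n−1)/2 > 3245 for integer n.
The largest n with value ≤ 3245 is 46 (since 3151 ≤ 3245 < 3290), so the first above is n = 47, value 3290.

3290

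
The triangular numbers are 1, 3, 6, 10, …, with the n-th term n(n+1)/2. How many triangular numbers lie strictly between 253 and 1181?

The n-th triangular number is n(n+1)/2.
Smallest index with value > 253: n = 23 (giving 276).
Largest index with value < 1181: n = 48 (giving 1176).
Indices 23 through 48: 26 terms.

26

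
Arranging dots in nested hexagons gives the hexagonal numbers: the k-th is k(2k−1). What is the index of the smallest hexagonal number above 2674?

37

Solve n(2n−1) > 2674 for integer n.
The largest n with value ≤ 2674 is 36 (since 2556 ≤ 2674 < 2701), so the first above is n = 37, value 2701.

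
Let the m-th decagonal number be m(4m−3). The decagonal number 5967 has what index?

Set n(4n−3) = 5967, giving 4n² − 3n − 5967 = 0.
The discriminant is 9 + 16·5967 = 95481, and √95481 = 309.
So n = (3 + 309) / 8 = 312/8 = 39.

39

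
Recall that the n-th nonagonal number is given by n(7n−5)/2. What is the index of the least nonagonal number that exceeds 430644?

352

Solve n(7n−5)/2 > 430644 for integer n.
The largest n with value ≤ 430644 is 351 (since 430326 ≤ 430644 < 432784), so the first above is n = 352, value 432784.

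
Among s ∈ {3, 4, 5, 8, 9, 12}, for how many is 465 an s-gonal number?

s = 3: P(3, 30) = 465. ✓
s = 4: P(4, 21) = 441 and P(4, 22) = 484; 465 is not s-gonal.
s = 5: P(5, 17) = 425 and P(5, 18) = 477; 465 is not s-gonal.
s = 8: P(8, 12) = 408 and P(8, 13) = 481; 465 is not s-gonal.
s = 9: P(9, 11) = 396 and P(9, 12) = 474; 465 is not s-gonal.
s = 12: P(12, 10) = 460 and P(12, 11) = 561; 465 is not s-gonal.
Hits: s ∈ {3} → 1.

1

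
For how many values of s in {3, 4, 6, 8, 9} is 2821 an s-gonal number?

1

s = 3: P(3, 74) = 2775 and P(3, 75) = 2850; 2821 is not s-gonal.
s = 4: P(4, 53) = 2809 and P(4, 54) = 2916; 2821 is not s-gonal.
s = 6: P(6, 37) = 2701 and P(6, 38) = 2850; 2821 is not s-gonal.
s = 8: P(8, 31) = 2821. ✓
s = 9: P(9, 28) = 2674 and P(9, 29) = 2871; 2821 is not s-gonal.
Hits: s ∈ {8} → 1.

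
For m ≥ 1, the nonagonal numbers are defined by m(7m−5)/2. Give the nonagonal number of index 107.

39804

The 107th nonagonal number is n(7n−5)/2 with n = 107.
107·(7·107 − 5)/2 = 107·744/2 = 107·372 = 39804.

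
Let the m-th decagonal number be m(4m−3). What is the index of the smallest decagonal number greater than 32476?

Solve n(4n−3) > 32476 for integer n.
The largest n with value ≤ 32476 is 90 (since 32130 ≤ 32476 < 32851), so the first above is n = 91, value 32851.

91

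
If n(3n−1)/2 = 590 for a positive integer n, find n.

20

Set n(3n−1)/2 = 590, giving 3n² − n − 1180 = 0.
So n = (1 + 119) / 6 = 120/6 = 20.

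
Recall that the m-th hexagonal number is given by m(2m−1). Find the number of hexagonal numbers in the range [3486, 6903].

18

The n-th hexagonal number is n(2n−1).
Smallest index with value ≥ 3486: n = 42 (giving 3486).
Largest index with value ≤ 6903: n = 59 (giving 6903).
Indices 42 through 59: 18 terms.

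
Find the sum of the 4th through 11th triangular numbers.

276

Σ i(i+1)/2 = (Σi² + Σi) / 2 over i = 4..11.
Σi = 66 − 6 = 60 and Σi² = 506 − 14 = 492.
(1·492 + 1·60) / 2 = 552/2 = 276.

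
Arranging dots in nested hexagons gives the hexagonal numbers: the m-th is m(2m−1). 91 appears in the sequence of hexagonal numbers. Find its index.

Set n(2n−1) = 91, giving 2n² − n − 91 = 0.
The discriminant is 1 + 8·91 = 729, and √729 = 27.
So n = (1 + 27) / 4 = 28/4 = 7.

7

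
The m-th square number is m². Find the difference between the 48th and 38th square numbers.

48² = 2304 and 38² = 1444.
Difference: 2304 − 1444 = 860.

860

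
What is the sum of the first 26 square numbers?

Σ_{i=1}^{26} i² = 26·27·53/6 = 6201.

6201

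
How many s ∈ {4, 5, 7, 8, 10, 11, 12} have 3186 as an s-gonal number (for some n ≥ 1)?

s = 4: P(4, 56) = 3136 and P(4, 57) = 3249; 3186 is not s-gonal.
s = 5: P(5, 46) = 3151 and P(5, 47) = 3290; 3186 is not s-gonal.
s = 7: P(7, 36) = 3186. ✓
s = 8: P(8, 32) = 3008 and P(8, 33) = 3201; 3186 is not s-gonal.
s = 10: P(10, 28) = 3052 and P(10, 29) = 3277; 3186 is not s-gonal.
s = 11: P(11, 27) = 3186. ✓
s = 12: P(12, 25) = 3025 and P(12, 26) = 3276; 3186 is not s-gonal.
Hits: s ∈ {7, 11} → 2.

2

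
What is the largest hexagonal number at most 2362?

Solve n(2n−1) ≤ 2362 for integer n.
n = 34 gives 2278 ≤ 2362, while n = 35 gives 2415 > 2362; so the answer is 2278.

2278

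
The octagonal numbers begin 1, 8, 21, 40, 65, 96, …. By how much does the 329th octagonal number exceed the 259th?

123340

329·(3·329 − 2) = 324065 and 259·(3·259 − 2) = 200725.
Difference: 324065 − 200725 = 123340.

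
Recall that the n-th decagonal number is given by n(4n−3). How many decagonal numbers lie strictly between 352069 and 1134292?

The n-th decagonal number is n(4n−3).
Smallest index with value > 352069: n = 298 (giving 354322).
Largest index with value < 1134292: n = 532 (giving 1130500).
Indices 298 through 532: 235 terms.

235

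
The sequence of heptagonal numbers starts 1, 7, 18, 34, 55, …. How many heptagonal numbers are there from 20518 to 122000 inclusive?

The n-th heptagonal number is n(5n−3)/2.
Smallest index with value ≥ 20518: n = 91 (giving 20566).
Largest index with value ≤ 122000: n = 221 (giving 121771).
Indices 91 through 221: 131 terms.

131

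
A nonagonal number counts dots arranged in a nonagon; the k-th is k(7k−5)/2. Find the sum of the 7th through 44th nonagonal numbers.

Σ i(7i−5)/2 = (7Σi² − 5Σi) / 2 over i = 7..44.
Σi = 990 − 21 = 969 and Σi² = 29370 − 91 = 29279.
(7·29279 − 5·969) / 2 = 200108/2 = 100054.

100054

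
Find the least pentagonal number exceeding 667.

715

Solve n(3n−1)/2 > 667 for integer n.
The largest n with value ≤ 667 is 21 (since 651 ≤ 667 < 715), so the first above is n = 22, value 715.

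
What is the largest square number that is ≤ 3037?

Solve n² ≤ 3037 for integer n.
n = 55 gives 3025 ≤ 3037, while n = 56 gives 3136 > 3037; so the answer is 3025.

3025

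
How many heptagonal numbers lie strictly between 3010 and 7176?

18

The n-th heptagonal number is n(5n−3)/2.
Smallest index with value > 3010: n = 36 (giving 3186).
Largest index with value < 7176: n = 53 (giving 6943).
Indices 36 through 53: 18 terms.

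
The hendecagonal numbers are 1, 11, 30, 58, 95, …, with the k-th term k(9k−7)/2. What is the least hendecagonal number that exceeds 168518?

168683

Solve n(9n−7)/2 > 168518 for integer n.
The largest n with value ≤ 168518 is 193 (since 166945 ≤ 168518 < 168683), so the first above is n = 194, value 168683.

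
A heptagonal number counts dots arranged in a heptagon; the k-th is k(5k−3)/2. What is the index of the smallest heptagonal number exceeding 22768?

96

Solve n(5n−3)/2 > 22768 for integer n.
The largest n with value ≤ 22768 is 95 (since 22420 ≤ 22768 < 22896), so the first above is n = 96, value 22896.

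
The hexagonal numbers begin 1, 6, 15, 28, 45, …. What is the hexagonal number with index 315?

198135

The 315th hexagonal number is n(2n−1) with n = 315.
315·(2·315 − 1) = 315·629 = 198135.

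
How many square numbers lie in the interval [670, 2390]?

The n-th square number is n².
Smallest index with value ≥ 670: n = 26 (giving 676).
Largest index with value ≤ 2390: n = 48 (giving 2304).
Indices 26 through 48: 23 terms.

23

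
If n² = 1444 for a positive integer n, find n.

We need n² = 1444, so n = √1444 = 38.
Check: 38² = 1444. ✓

38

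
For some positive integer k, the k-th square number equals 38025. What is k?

195

We need n² = 38025, so n = √38025 = 195.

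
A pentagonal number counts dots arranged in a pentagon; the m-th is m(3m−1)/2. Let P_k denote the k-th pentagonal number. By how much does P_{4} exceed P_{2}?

17

4·(3·4 − 1)/2 = 22 and 2·(3·2 − 1)/2 = 5.
Difference: 22 − 5 = 17.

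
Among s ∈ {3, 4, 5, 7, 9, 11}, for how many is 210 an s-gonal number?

s = 3: P(3, 20) = 210. ✓
s = 4: P(4, 14) = 196 and P(4, 15) = 225; 210 is not s-gonal.
s = 5: P(5, 12) = 210. ✓
s = 7: P(7, 9) = 189 and P(7, 10) = 235; 210 is not s-gonal.
s = 9: P(9, 8) = 204 and P(9, 9) = 261; 210 is not s-gonal.
s = 11: P(11, 7) = 196 and P(11, 8) = 260; 210 is not s-gonal.
Hits: s ∈ {3, 5} → 2.

2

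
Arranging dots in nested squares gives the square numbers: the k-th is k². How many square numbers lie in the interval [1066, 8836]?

The n-th square number is n².
Smallest index with value ≥ 1066: n = 33 (giving 1089).
Largest index with value ≤ 8836: n = 94 (giving 8836).
Indices 33 through 94: 62 terms.

62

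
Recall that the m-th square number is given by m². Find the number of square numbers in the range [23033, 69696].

113

The n-th square number is n².
Smallest index with value ≥ 23033: n = 152 (giving 23104).
Largest index with value ≤ 69696: n = 264 (giving 69696).
Indices 152 through 264: 113 terms.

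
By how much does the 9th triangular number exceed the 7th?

17

9·10/2 = 45 and 7·8/2 = 28.
Difference: 45 − 28 = 17.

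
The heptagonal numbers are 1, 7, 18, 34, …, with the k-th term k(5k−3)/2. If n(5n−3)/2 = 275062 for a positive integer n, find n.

332

Set n(5n−3)/2 = 275062, giving 5n² − 3n − 550124 = 0.
The discriminant is 9 + 40·275062 = 11002489, and √11002489 = 3317.
So n = (3 + 3317) / 10 = 3320/10 = 332.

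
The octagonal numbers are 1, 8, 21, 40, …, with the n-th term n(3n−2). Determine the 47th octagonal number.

The 47th octagonal number is n(3n−2) with n = 47.
47·(3·47 − 2) = 47·139 = 6533.

6533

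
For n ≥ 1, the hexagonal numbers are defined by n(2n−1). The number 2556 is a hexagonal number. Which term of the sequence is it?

36

Set n(2n−1) = 2556, giving 2n² − n − 2556 = 0.
The discriminant is 1 + 8·2556 = 20449, and √20449 = 143.
So n = (1 + 143) / 4 = 144/4 = 36.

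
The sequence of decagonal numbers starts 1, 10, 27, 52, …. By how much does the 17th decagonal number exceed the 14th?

363

17·(4·17 − 3) = 1105 and 14·(4·14 − 3) = 742.
Difference: 1105 − 742 = 363.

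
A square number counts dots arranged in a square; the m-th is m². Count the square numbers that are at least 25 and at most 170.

The n-th square number is n².
Smallest index with value ≥ 25: n = 5 (giving 25).
Largest index with value ≤ 170: n = 13 (giving 169).
Indices 5 through 13: 9 terms.

9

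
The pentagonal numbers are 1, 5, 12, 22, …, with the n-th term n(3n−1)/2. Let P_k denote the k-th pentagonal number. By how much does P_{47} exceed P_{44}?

408

47·(3·47 − 1)/2 = 3290 and 44·(3·44 − 1)/2 = 2882.
Difference: 3290 − 2882 = 408.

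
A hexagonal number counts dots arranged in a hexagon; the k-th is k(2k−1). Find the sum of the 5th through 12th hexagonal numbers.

1172

Σ i(2i−1) = 2Σi² − Σi over i = 5..12.
Σi = 78 − 10 = 68 and Σi² = 650 − 30 = 620.
2·620 − 1·68 = 1172.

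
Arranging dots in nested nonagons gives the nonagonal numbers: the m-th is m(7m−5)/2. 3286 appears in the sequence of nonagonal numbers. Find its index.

Set n(7n−5)/2 = 3286, giving 7n² − 5n − 6572 = 0.
The discriminant is 25 + 56·3286 = 184041, and √184041 = 429.
So n = (5 + 429) / 14 = 434/14 = 31.

31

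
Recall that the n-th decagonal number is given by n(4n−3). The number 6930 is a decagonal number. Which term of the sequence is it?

Set n(4n−3) = 6930, giving 4n² − 3n − 6930 = 0.
The discriminant is 9 + 16·6930 = 110889, and √110889 = 333.
So n = (3 + 333) / 8 = 336/8 = 42.
Check: 42·(4·42 − 3) = 6930. ✓

42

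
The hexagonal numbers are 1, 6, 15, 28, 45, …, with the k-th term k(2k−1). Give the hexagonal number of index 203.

82215

The 203rd hexagonal number is n(2n−1) with n = 203.
203·(2·203 − 1) = 203·405 = 82215.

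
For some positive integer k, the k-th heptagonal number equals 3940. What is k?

Set n(5n−3)/2 = 3940, giving 5n² − 3n − 7880 = 0.
The discriminant is 9 + 40·3940 = 157609, and √157609 = 397.
So n = (3 + 397) / 10 = 400/10 = 40.
Check: 40·(5·40 − 3)/2 = 3940. ✓

40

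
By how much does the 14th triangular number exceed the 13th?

Consecutive triangular numbers differ by n: T_{14} − T_{13} = 14.

14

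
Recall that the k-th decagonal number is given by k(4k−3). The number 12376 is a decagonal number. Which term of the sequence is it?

Set n(4n−3) = 12376, giving 4n² − 3n − 12376 = 0.
So n = (3 + 445) / 8 = 448/8 = 56.

56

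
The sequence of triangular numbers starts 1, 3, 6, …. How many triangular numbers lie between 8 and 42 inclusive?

5

The n-th triangular number is n(n+1)/2.
Smallest index with value ≥ 8: n = 4 (giving 10).
Largest index with value ≤ 42: n = 8 (giving 36).
Indices 4 through 8: 5 terms.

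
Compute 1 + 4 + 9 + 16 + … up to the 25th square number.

Σ_{i=1}^{25} i² = 25·26·51/6 = 5525.

5525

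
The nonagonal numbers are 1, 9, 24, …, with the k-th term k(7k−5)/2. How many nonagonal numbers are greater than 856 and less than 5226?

The n-th nonagonal number is n(7n−5)/2.
Smallest index with value > 856: n = 17 (giving 969).
Largest index with value < 5226: n = 38 (giving 4959).
Indices 17 through 38: 22 terms.

22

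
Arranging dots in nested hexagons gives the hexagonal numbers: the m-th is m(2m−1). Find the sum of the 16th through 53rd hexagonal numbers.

Σ i(2i−1) = 2Σi² − Σi over i = 16..53.
Σi = 1431 − 120 = 1311 and Σi² = 51039 − 1240 = 49799.
2·49799 − 1·1311 = 98287.

98287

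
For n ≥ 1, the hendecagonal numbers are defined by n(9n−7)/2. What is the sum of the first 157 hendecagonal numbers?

5817007

Σ i(9i−7)/2 = (9Σi² − 7Σi) / 2 over i = 1..157.
Σi = 12403 and Σi² = 1302315.
(9·1302315 − 7·12403) / 2 = 11634014/2 = 5817007.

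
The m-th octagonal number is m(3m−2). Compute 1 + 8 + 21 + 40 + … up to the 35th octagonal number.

43470

Σ i(3i−2) = 3Σi² − 2Σi over i = 1..35.
Σi = 630 and Σi² = 14910.
3·14910 − 2·630 = 43470.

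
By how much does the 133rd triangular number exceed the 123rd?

133·134/2 = 8911 and 123·124/2 = 7626.
Difference: 8911 − 7626 = 1285.

1285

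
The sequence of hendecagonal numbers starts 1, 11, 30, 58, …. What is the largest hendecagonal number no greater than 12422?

Solve n(9n−7)/2 ≤ 12422 for integer n.
n = 52 gives 11986 ≤ 12422, while n = 53 gives 12455 > 12422; so the answer is 11986.

11986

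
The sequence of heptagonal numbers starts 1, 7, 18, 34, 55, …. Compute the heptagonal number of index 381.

362331

The 381st heptagonal number is n(5n−3)/2 with n = 381.
381·(5·381 − 3)/2 = 381·1902/2 = 381·951 = 362331.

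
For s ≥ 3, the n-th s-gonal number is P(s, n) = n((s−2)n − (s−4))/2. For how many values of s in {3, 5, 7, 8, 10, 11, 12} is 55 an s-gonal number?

s = 3: P(3, 10) = 55. ✓
s = 5: P(5, 6) = 51 and P(5, 7) = 70; 55 is not s-gonal.
s = 7: P(7, 5) = 55. ✓
s = 8: P(8, 4) = 40 and P(8, 5) = 65; 55 is not s-gonal.
s = 10: P(10, 4) = 52 and P(10, 5) = 85; 55 is not s-gonal.
s = 11: P(11, 3) = 30 and P(11, 4) = 58; 55 is not s-gonal.
s = 12: P(12, 3) = 33 and P(12, 4) = 64; 55 is not s-gonal.
Hits: s ∈ {3, 7} → 2.

2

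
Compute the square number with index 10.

100

The 10th square number is n² with n = 10.
10² = 100.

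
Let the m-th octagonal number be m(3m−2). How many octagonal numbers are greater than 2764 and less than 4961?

The n-th octagonal number is n(3n−2).
Smallest index with value > 2764: n = 31 (giving 2821).
Largest index with value < 4961: n = 40 (giving 4720).
Indices 31 through 40: 10 terms.

10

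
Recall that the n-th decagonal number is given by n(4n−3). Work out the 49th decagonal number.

49·(4·49 − 3) = 49·193 = 9457.

9457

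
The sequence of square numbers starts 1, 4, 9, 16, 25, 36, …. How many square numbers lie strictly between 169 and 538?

10

The n-th square number is n².
Smallest index with value > 169: n = 14 (giving 196).
Largest index with value < 538: n = 23 (giving 529).
Indices 14 through 23: 10 terms.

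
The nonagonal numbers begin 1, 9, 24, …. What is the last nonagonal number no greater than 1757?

Solve n(7n−5)/2 ≤ 1757 for integer n.
n = 22 gives 1639 ≤ 1757, while n = 23 gives 1794 > 1757; so the answer is 1639.

1639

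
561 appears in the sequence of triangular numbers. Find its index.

Set n(n+1)/2 = 561, giving n² + n − 1122 = 0.
So n = (-1 + 67) / 2 = 66/2 = 33.

33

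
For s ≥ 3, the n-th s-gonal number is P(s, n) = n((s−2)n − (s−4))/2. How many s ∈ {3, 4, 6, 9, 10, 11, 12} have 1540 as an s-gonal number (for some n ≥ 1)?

3

s = 3: P(3, 55) = 1540. ✓
s = 4: P(4, 39) = 1521 and P(4, 40) = 1600; 1540 is not s-gonal.
s = 6: P(6, 28) = 1540. ✓
s = 9: P(9, 21) = 1491 and P(9, 22) = 1639; 1540 is not s-gonal.
s = 10: P(10, 20) = 1540. ✓
s = 11: P(11, 18) = 1395 and P(11, 19) = 1558; 1540 is not s-gonal.
s = 12: P(12, 17) = 1377 and P(12, 18) = 1548; 1540 is not s-gonal.
Hits: s ∈ {3, 6, 10} → 3.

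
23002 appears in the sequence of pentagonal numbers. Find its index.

124

Set n(3n−1)/2 = 23002, giving 3n² − n − 46004 = 0.
The discriminant is 1 + 24·23002 = 552049, and √552049 = 743.
So n = (1 + 743) / 6 = 744/6 = 124.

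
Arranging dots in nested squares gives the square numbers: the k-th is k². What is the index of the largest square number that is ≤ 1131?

Solve n² ≤ 1131 for integer n.
n = 33 gives 1089 ≤ 1131, while n = 34 gives 1156 > 1131; so the answer is index 33.

33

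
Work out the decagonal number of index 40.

6280

40·(4·40 − 3) = 40·157 = 6280.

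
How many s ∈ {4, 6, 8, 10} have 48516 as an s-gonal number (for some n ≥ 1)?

1

s = 4: P(4, 220) = 48400 and P(4, 221) = 48841; 48516 is not s-gonal.
s = 6: P(6, 156) = 48516. ✓
s = 8: P(8, 127) = 48133 and P(8, 128) = 48896; 48516 is not s-gonal.
s = 10: P(10, 110) = 48070 and P(10, 111) = 48951; 48516 is not s-gonal.
Hits: s ∈ {6} → 1.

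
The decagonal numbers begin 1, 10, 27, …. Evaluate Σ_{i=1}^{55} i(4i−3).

223300

Σ i(4i−3) = 4Σi² − 3Σi over i = 1..55.
Σi = 1540 and Σi² = 56980.
4·56980 − 3·1540 = 223300.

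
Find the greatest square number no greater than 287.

256

Solve n² ≤ 287 for integer n.
n = 16 gives 256 ≤ 287, while n = 17 gives 289 > 287; so the answer is 256.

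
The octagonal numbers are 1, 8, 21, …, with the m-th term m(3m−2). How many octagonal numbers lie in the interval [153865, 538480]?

The n-th octagonal number is n(3n−2).
Smallest index with value ≥ 153865: n = 227 (giving 154133).
Largest index with value ≤ 538480: n = 424 (giving 538480).
Indices 227 through 424: 198 terms.

198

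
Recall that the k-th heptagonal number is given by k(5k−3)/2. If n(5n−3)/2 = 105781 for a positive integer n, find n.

206

Set n(5n−3)/2 = 105781, giving 5n² − 3n − 211562 = 0.
The discriminant is 9 + 40·105781 = 4231249, and √4231249 = 2057.
So n = (3 + 2057) / 10 = 2060/10 = 206.
Check: 206·(5·206 − 3)/2 = 105781. ✓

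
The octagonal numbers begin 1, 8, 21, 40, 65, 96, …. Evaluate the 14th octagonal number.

The 14th octagonal number is n(3n−2) with n = 14.
14·(3·14 − 2) = 14·40 = 560.

560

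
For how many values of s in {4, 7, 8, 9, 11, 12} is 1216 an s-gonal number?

2

s = 4: P(4, 34) = 1156 and P(4, 35) = 1225; 1216 is not s-gonal.
s = 7: P(7, 22) = 1177 and P(7, 23) = 1288; 1216 is not s-gonal.
s = 8: P(8, 20) = 1160 and P(8, 21) = 1281; 1216 is not s-gonal.
s = 9: P(9, 19) = 1216. ✓
s = 11: P(11, 16) = 1096 and P(11, 17) = 1241; 1216 is not s-gonal.
s = 12: P(12, 16) = 1216. ✓
Hits: s ∈ {9, 12} → 2.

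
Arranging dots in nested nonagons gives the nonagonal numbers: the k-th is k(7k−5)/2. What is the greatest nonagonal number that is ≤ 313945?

Solve n(7n−5)/2 ≤ 313945 for integer n.
n = 299 gives 312156 ≤ 313945, while n = 300 gives 314250 > 313945; so the answer is 312156.

312156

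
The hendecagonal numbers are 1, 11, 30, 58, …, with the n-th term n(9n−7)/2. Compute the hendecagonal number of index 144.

92808

The 144th hendecagonal number is n(9n−7)/2 with n = 144.
144·(9·144 − 7)/2 = 144·1289/2 = 92808.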